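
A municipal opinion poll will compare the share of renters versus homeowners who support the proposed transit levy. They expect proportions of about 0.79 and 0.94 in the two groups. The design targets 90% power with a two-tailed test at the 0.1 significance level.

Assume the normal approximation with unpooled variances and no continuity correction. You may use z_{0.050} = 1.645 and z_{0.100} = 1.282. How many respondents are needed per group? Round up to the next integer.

n = (z_{α/2} + z_β)² · [p₁(1−p₁) + p₂(1−p₂)] / (p₁ − p₂)²
  = (1.645 + 1.282)² · (0.79·0.21 + 0.94·0.06) / (-0.15)²
  = (2.927)² · (0.1659 + 0.0564) / 0.0225
  = 8.5673 · 0.2223 / 0.0225
  = 84.65
Round up → n = 85 per group.

n = 85 per group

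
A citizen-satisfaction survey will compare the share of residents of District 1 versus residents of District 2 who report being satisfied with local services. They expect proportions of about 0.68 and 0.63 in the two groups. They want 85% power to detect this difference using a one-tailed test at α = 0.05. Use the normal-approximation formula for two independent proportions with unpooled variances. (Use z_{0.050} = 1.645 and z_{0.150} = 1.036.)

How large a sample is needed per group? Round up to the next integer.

n = 1296 per group

n = (z_α + z_β)² · [p₁(1−p₁) + p₂(1−p₂)] / (p₁ − p₂)²
  = (1.645 + 1.036)² · (0.68·0.32 + 0.63·0.37) / (0.05)²
  = (2.681)² · (0.2176 + 0.2331) / 0.0025
  = 7.1878 · 0.4507 / 0.0025
  = 1295.81
Round up → n = 1296 per group.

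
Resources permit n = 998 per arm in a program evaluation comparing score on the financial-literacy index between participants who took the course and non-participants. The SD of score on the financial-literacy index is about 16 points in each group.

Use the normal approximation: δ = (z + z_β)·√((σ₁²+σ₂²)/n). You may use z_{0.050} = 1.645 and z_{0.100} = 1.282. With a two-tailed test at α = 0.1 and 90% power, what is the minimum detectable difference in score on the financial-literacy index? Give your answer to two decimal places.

δ = (z_{α/2} + z_β) · √((σ₁²+σ₂²)/n)
  = (1.645 + 1.282) · √(512/998)
  = 2.927 · √0.51303
  = 2.927 · 0.7163
  = 2.0965

Minimum detectable difference ≈ 2.10 points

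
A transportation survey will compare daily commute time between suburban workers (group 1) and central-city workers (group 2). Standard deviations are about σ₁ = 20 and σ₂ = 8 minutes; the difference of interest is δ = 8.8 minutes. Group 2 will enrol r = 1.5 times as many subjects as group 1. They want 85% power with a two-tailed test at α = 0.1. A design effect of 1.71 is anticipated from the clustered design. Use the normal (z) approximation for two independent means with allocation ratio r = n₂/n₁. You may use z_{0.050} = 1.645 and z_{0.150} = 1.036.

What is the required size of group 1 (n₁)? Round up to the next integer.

n₁ = (z_{α/2} + z_β)² · (σ₁² + σ₂²/r) / δ²
   = (1.645 + 1.036)² · (20² + 8²/1.5) / 8.8²
   = 7.1878 · (400 + 42.6667) / 77.44
   = 7.1878 · 442.6667 / 77.44
   = 41.09
Design effect: 1.71 × 41.09 = 70.26.
Round up → n₁ = 71; n₂ = r·n₁ = 1.5 × 71 = 107.

n₁ = 71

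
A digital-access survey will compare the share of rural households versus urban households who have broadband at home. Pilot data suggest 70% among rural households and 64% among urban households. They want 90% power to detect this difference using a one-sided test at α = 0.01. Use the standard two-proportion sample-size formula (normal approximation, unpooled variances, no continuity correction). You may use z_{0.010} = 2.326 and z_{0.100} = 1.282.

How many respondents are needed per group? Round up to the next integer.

n = 1593 per group

n = (z_α + z_β)² · [p₁(1−p₁) + p₂(1−p₂)] / (p₁ − p₂)²
  = (2.326 + 1.282)² · (0.70·0.30 + 0.64·0.36) / (0.06)²
  = (3.608)² · (0.2100 + 0.2304) / 0.0036
  = 13.0177 · 0.4404 / 0.0036
  = 1592.49
Round up → n = 1593 per group.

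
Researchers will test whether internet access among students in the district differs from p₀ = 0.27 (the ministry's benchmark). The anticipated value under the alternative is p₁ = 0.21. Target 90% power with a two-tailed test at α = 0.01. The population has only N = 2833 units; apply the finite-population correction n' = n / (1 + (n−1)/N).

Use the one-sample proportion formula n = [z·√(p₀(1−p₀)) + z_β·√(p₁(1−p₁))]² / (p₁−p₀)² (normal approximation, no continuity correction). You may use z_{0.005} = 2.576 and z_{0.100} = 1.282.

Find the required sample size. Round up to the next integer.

n = 607

n = [z_{α/2}·√(p₀q₀) + z_β·√(p₁q₁)]² / (p₁ − p₀)²
  = [2.576·√(0.27·0.73) + 1.282·√(0.21·0.79)]² / (-0.06)²
  = [2.576·0.4440 + 1.282·0.4073]² / 0.0036
  = [1.6658]² / 0.0036
  = 770.81
Finite-population correction (N = 2833): 770.81 / (1 + (770.81 − 1)/2833) = 606.11.
Round up → n = 607.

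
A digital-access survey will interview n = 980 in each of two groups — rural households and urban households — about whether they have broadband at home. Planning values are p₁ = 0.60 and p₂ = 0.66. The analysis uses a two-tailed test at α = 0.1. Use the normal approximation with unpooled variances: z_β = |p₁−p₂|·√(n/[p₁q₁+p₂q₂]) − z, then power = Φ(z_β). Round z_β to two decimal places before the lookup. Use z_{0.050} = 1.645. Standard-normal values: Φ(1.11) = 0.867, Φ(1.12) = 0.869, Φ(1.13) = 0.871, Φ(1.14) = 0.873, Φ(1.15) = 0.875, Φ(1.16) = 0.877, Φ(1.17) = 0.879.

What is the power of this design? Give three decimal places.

z_β = |p₁−p₂|·√(n/[p₁q₁+p₂q₂]) − z_{α/2}
    = 0.06 · √(980/0.4644) − 1.645
    = 0.06 · 45.9375 − 1.645
    = 2.7562 − 1.645 = 1.1112 → 1.11
Power = Φ(1.11) = 0.867.

Power ≈ 0.867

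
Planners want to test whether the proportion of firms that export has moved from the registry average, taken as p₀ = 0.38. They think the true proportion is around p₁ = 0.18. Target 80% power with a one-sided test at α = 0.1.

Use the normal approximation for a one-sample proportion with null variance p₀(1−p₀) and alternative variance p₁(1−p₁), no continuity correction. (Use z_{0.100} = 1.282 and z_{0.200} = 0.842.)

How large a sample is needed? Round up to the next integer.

n = 23

n = [z_α·√(p₀q₀) + z_β·√(p₁q₁)]² / (p₁ − p₀)²
  = [1.282·√(0.38·0.62) + 0.842·√(0.18·0.82)]² / (-0.20)²
  = [1.282·0.4854 + 0.842·0.3842]² / 0.0400
  = [0.9458]² / 0.0400
  = 22.36
Round up → n = 23.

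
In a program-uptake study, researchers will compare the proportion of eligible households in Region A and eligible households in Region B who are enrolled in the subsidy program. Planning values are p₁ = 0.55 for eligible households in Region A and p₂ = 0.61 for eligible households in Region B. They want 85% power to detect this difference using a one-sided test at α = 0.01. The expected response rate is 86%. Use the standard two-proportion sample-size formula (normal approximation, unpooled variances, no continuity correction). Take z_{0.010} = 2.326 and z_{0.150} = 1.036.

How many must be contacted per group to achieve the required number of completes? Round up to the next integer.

n = 1773 per group

n = (z_α + z_β)² · [p₁(1−p₁) + p₂(1−p₂)] / (p₁ − p₂)²
  = (2.326 + 1.036)² · (0.55·0.45 + 0.61·0.39) / (-0.06)²
  = (3.362)² · (0.2475 + 0.2379) / 0.0036
  = 11.3030 · 0.4854 / 0.0036
  = 1524.03
Adjust for 86% response: 1524.03 / 0.86 = 1772.12.
Round up → n = 1773 per group.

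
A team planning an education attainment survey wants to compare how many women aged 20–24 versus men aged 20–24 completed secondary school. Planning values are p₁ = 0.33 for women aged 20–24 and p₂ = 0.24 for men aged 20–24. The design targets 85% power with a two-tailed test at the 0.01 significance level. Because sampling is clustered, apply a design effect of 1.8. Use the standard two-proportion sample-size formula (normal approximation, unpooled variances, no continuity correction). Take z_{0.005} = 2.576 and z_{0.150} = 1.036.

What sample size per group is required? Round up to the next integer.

n = 1170 per group

n = (z_{α/2} + z_β)² · [p₁(1−p₁) + p₂(1−p₂)] / (p₁ − p₂)²
  = (2.576 + 1.036)² · (0.33·0.67 + 0.24·0.76) / (0.09)²
  = (3.612)² · (0.2211 + 0.1824) / 0.0081
  = 13.0465 · 0.4035 / 0.0081
  = 649.91
Design effect: 1.8 × 649.91 = 1169.84.
Round up → n = 1170 per group.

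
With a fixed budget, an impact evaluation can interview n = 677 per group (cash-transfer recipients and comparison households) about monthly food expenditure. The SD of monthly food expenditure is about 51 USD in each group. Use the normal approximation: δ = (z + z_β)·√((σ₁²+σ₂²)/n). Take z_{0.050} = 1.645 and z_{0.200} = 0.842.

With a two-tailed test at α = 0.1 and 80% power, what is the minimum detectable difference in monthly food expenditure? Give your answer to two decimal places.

δ = (z_{α/2} + z_β) · √((σ₁²+σ₂²)/n)
  = (1.645 + 0.842) · √(5202/677)
  = 2.487 · √7.6839
  = 2.487 · 2.7720
  = 6.8939

Minimum detectable difference ≈ 6.89 USD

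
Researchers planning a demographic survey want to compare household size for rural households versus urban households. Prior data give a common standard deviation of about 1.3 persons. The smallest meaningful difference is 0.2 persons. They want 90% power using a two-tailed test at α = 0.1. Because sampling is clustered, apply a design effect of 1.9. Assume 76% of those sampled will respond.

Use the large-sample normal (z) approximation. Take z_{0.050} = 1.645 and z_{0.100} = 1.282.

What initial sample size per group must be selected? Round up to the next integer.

n = (z_{α/2} + z_β)² · (σ₁² + σ₂²) / δ²
  = (1.645 + 1.282)² · (2·1.3² = 3.38) / 0.2²
  = 8.5673 · 3.38 / 0.04
  = 723.94
Design effect: 1.9 × 723.94 = 1375.48.
Adjust for 76% response: 1375.48 / 0.76 = 1809.85.
Round up → n = 1810 per group.

n = 1810 per group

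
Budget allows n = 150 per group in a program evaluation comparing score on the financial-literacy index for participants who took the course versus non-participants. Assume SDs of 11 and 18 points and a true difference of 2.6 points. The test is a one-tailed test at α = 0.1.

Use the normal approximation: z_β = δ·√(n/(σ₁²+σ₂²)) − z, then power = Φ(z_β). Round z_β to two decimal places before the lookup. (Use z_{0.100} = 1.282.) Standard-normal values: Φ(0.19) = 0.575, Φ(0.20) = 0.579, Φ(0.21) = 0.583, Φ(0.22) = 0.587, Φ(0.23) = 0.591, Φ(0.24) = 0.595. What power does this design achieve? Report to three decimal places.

z_β = δ·√(n/(σ₁²+σ₂²)) − z_α
    = 2.6 · √(150/445) − 1.282
    = 2.6 · 0.58058 − 1.282
    = 1.5095 − 1.282 = 0.2275 → 0.23
Power = Φ(0.23) = 0.591.

Power ≈ 0.591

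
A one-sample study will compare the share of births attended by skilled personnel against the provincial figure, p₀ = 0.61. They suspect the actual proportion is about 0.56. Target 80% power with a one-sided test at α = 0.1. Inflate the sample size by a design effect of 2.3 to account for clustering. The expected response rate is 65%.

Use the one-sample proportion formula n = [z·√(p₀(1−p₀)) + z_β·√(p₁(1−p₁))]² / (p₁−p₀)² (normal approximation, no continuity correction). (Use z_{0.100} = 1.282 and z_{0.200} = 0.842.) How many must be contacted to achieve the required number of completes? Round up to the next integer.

n = [z_α·√(p₀q₀) + z_β·√(p₁q₁)]² / (p₁ − p₀)²
  = [1.282·√(0.61·0.39) + 0.842·√(0.56·0.44)]² / (-0.05)²
  = [1.282·0.4877 + 0.842·0.4964]² / 0.0025
  = [1.0433]² / 0.0025
  = 435.35
Design effect: 2.3 × 435.35 = 1001.31.
Adjust for 65% response: 1001.31 / 0.65 = 1540.47.
Round up → n = 1541.

n = 1541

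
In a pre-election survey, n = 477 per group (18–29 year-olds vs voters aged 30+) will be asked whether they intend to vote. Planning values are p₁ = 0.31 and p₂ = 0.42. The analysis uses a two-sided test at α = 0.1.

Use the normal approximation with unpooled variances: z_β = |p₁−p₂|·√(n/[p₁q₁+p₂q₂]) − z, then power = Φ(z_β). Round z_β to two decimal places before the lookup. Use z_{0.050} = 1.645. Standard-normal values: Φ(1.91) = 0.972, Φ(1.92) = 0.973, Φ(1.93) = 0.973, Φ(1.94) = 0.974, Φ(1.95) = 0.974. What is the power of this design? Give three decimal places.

Power ≈ 0.972

z_β = |p₁−p₂|·√(n/[p₁q₁+p₂q₂]) − z_{α/2}
    = 0.11 · √(477/0.4575) − 1.645
    = 0.11 · 32.2897 − 1.645
    = 3.5519 − 1.645 = 1.9069 → 1.91
Power = Φ(1.91) = 0.972.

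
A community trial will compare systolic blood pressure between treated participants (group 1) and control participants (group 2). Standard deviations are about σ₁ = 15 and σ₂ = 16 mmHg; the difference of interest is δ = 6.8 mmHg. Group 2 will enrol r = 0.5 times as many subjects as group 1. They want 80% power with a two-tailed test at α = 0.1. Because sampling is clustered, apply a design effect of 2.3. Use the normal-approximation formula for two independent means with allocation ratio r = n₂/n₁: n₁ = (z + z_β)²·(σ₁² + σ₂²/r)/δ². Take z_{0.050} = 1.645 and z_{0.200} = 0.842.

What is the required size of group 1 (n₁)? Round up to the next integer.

n₁ = (z_{α/2} + z_β)² · (σ₁² + σ₂²/r) / δ²
   = (1.645 + 0.842)² · (15² + 16²/0.5) / 6.8²
   = 6.1852 · (225 + 512) / 46.24
   = 6.1852 · 737 / 46.24
   = 98.58
Design effect: 2.3 × 98.58 = 226.74.
Round up → n₁ = 227; n₂ = r·n₁ = 0.5 × 227 = 114.

n₁ = 227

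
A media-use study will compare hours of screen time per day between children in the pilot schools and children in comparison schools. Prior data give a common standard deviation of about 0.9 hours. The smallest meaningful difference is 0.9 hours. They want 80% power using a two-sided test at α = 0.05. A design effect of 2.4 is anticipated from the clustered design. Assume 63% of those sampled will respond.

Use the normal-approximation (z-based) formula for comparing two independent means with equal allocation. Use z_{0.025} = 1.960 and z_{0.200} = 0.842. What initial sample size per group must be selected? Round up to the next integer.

n = 60 per group

n = (z_{α/2} + z_β)² · (σ₁² + σ₂²) / δ²
  = (1.960 + 0.842)² · (2·0.9² = 1.62) / 0.9²
  = 7.8512 · 1.62 / 0.81
  = 15.70
Design effect: 2.4 × 15.70 = 37.69.
Adjust for 63% response: 37.69 / 0.63 = 59.82.
Round up → n = 60 per group.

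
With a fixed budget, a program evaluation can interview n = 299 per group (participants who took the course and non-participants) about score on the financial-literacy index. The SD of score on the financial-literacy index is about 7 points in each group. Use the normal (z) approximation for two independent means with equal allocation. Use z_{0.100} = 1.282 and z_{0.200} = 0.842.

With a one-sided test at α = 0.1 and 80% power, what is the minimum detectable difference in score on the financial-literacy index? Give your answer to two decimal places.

δ = (z_α + z_β) · √((σ₁²+σ₂²)/n)
  = (1.282 + 0.842) · √(98/299)
  = 2.124 · √0.32776
  = 2.124 · 0.5725
  = 1.2160

Minimum detectable difference ≈ 1.22 points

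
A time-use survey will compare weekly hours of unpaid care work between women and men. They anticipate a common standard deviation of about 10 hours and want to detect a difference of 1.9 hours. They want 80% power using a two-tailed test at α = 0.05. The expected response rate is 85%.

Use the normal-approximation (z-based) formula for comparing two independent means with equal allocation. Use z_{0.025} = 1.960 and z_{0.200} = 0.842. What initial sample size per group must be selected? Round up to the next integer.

n = (z_{α/2} + z_β)² · (σ₁² + σ₂²) / δ²
  = (1.960 + 0.842)² · (2·10² = 200) / 1.9²
  = 7.8512 · 200 / 3.61
  = 434.97
Adjust for 85% response: 434.97 / 0.85 = 511.73.
Round up → n = 512 per group.

n = 512 per group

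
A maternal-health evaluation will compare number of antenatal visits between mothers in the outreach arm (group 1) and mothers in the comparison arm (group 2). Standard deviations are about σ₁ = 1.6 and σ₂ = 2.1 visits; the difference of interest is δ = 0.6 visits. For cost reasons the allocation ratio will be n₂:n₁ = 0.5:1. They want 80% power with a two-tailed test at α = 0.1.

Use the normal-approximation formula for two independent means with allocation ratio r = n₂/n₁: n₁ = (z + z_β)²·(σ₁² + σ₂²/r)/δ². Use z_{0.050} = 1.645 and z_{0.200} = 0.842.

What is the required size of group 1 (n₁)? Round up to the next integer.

n₁ = 196

n₁ = (z_{α/2} + z_β)² · (σ₁² + σ₂²/r) / δ²
   = (1.645 + 0.842)² · (1.6² + 2.1²/0.5) / 0.6²
   = 6.1852 · (2.56 + 8.82) / 0.36
   = 6.1852 · 11.38 / 0.36
   = 195.52
Round up → n₁ = 196; n₂ = r·n₁ = 0.5 × 196 = 98.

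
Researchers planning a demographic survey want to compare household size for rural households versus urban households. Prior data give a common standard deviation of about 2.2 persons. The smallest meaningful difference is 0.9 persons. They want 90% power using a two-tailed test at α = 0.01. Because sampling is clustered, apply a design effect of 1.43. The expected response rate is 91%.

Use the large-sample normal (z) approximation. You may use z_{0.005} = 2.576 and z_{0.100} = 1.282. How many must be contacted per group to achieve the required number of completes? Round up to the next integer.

n = 280 per group

n = (z_{α/2} + z_β)² · (σ₁² + σ₂²) / δ²
  = (2.576 + 1.282)² · (2·2.2² = 9.68) / 0.9²
  = 14.8842 · 9.68 / 0.81
  = 177.87
Design effect: 1.43 × 177.87 = 254.36.
Adjust for 91% response: 254.36 / 0.91 = 279.52.
Round up → n = 280 per group.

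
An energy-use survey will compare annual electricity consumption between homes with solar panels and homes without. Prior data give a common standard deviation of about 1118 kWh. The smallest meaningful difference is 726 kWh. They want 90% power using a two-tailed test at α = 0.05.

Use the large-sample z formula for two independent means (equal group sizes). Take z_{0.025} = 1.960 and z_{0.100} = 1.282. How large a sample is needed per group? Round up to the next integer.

n = (z_{α/2} + z_β)² · (σ₁² + σ₂²) / δ²
  = (1.960 + 1.282)² · (2·1118² = 2499848) / 726²
  = 10.5106 · 2499848 / 527076
  = 49.85
Round up → n = 50 per group.

n = 50 per group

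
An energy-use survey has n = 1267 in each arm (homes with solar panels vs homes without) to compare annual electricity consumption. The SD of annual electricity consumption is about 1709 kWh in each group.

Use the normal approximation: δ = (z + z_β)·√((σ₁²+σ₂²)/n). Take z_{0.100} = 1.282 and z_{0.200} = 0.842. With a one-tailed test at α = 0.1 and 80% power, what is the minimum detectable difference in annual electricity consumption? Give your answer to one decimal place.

Minimum detectable difference ≈ 144.2 kWh

δ = (z_α + z_β) · √((σ₁²+σ₂²)/n)
  = (1.282 + 0.842) · √(5841362/1267)
  = 2.124 · √4610.4
  = 2.124 · 67.8998
  = 144.2193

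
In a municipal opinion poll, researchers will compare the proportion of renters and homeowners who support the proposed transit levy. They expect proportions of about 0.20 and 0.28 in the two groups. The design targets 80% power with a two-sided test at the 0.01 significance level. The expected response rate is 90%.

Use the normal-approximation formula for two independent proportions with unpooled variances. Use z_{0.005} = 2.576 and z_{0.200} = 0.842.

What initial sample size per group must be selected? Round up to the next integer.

n = (z_{α/2} + z_β)² · [p₁(1−p₁) + p₂(1−p₂)] / (p₁ − p₂)²
  = (2.576 + 0.842)² · (0.20·0.80 + 0.28·0.72) / (-0.08)²
  = (3.418)² · (0.1600 + 0.2016) / 0.0064
  = 11.6827 · 0.3616 / 0.0064
  = 660.07
Adjust for 90% response: 660.07 / 0.90 = 733.42.
Round up → n = 734 per group.

n = 734 per group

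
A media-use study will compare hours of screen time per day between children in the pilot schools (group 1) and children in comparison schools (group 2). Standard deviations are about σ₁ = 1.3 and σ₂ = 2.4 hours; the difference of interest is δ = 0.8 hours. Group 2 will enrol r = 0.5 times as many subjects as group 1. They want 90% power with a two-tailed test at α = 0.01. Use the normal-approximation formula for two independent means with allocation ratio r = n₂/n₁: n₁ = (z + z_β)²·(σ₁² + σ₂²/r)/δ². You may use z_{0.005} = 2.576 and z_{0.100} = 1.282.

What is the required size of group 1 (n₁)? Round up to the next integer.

n₁ = (z_{α/2} + z_β)² · (σ₁² + σ₂²/r) / δ²
   = (2.576 + 1.282)² · (1.3² + 2.4²/0.5) / 0.8²
   = 14.8842 · (1.69 + 11.52) / 0.64
   = 14.8842 · 13.21 / 0.64
   = 307.22
Round up → n₁ = 308; n₂ = r·n₁ = 0.5 × 308 = 154.

n₁ = 308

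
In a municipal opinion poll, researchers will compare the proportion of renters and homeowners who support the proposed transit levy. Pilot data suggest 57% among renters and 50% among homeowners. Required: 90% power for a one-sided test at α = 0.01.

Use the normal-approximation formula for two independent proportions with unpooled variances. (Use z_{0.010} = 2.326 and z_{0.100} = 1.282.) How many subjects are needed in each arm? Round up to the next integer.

n = 1316 per group

n = (z_α + z_β)² · [p₁(1−p₁) + p₂(1−p₂)] / (p₁ − p₂)²
  = (2.326 + 1.282)² · (0.57·0.43 + 0.50·0.50) / (0.07)²
  = (3.608)² · (0.2451 + 0.2500) / 0.0049
  = 13.0177 · 0.4951 / 0.0049
  = 1315.32
Round up → n = 1316 per group.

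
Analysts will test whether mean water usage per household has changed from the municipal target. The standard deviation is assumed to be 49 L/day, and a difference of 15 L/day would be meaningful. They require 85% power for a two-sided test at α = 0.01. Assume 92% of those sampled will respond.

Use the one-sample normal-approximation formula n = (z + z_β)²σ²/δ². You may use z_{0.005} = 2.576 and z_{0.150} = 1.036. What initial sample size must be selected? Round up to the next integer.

n = 152

n = (z_{α/2} + z_β)² · σ² / δ²
  = (2.576 + 1.036)² · 49² / 15²
  = 13.0465 · 2401 / 225
  = 139.22
Adjust for 92% response: 139.22 / 0.92 = 151.33.
Round up → n = 152.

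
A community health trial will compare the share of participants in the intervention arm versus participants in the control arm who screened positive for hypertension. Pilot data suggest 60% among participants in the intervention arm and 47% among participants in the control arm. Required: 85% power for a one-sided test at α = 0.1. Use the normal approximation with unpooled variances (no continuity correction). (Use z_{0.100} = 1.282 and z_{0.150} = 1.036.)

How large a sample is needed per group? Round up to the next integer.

n = 156 per group

n = (z_α + z_β)² · [p₁(1−p₁) + p₂(1−p₂)] / (p₁ − p₂)²
  = (1.282 + 1.036)² · (0.60·0.40 + 0.47·0.53) / (0.13)²
  = (2.318)² · (0.2400 + 0.2491) / 0.0169
  = 5.3731 · 0.4891 / 0.0169
  = 155.50
Round up → n = 156 per group.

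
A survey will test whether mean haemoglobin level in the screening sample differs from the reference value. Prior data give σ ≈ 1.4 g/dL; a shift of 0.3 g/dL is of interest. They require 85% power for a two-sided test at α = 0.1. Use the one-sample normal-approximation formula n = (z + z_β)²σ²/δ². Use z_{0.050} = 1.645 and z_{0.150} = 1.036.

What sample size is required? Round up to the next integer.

n = (z_{α/2} + z_β)² · σ² / δ²
  = (1.645 + 1.036)² · 1.4² / 0.3²
  = 7.1878 · 1.96 / 0.09
  = 156.53
Round up → n = 157.

n = 157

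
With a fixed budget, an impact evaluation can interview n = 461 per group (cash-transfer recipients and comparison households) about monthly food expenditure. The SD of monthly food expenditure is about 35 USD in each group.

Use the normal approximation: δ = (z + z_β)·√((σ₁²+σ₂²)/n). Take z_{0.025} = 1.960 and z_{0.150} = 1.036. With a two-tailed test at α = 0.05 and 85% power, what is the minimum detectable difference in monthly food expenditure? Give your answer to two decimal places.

δ = (z_{α/2} + z_β) · √((σ₁²+σ₂²)/n)
  = (1.960 + 1.036) · √(2450/461)
  = 2.996 · √5.3145
  = 2.996 · 2.3053
  = 6.9068

Minimum detectable difference ≈ 6.91 USD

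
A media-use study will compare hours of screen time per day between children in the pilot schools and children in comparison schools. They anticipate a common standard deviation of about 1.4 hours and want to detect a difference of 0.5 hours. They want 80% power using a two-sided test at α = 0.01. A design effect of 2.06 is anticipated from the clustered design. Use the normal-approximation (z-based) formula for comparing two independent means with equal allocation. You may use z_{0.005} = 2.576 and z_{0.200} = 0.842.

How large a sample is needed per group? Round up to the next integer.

n = 378 per group

n = (z_{α/2} + z_β)² · (σ₁² + σ₂²) / δ²
  = (2.576 + 0.842)² · (2·1.4² = 3.92) / 0.5²
  = 11.6827 · 3.92 / 0.25
  = 183.19
Design effect: 2.06 × 183.19 = 377.36.
Round up → n = 378 per group.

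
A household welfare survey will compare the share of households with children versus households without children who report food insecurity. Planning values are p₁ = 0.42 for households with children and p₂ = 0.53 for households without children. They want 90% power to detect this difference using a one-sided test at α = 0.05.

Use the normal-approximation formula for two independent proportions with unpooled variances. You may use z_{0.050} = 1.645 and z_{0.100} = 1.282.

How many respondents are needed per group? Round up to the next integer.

n = (z_α + z_β)² · [p₁(1−p₁) + p₂(1−p₂)] / (p₁ − p₂)²
  = (1.645 + 1.282)² · (0.42·0.58 + 0.53·0.47) / (-0.11)²
  = (2.927)² · (0.2436 + 0.2491) / 0.0121
  = 8.5673 · 0.4927 / 0.0121
  = 348.85
Round up → n = 349 per group.

n = 349 per group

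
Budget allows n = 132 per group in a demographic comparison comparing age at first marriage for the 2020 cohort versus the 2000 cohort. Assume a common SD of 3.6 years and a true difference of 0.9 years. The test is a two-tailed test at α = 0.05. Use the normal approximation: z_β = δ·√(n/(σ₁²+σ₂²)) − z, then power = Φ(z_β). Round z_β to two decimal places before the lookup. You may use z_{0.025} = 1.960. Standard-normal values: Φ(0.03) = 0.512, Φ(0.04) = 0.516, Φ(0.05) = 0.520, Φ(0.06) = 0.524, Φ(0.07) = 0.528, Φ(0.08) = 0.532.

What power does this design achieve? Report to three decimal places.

Power ≈ 0.528

z_β = δ·√(n/(σ₁²+σ₂²)) − z_{α/2}
    = 0.9 · √(132/25.92) − 1.960
    = 0.9 · 2.25668 − 1.960
    = 2.0310 − 1.960 = 0.0710 → 0.07
Power = Φ(0.07) = 0.528.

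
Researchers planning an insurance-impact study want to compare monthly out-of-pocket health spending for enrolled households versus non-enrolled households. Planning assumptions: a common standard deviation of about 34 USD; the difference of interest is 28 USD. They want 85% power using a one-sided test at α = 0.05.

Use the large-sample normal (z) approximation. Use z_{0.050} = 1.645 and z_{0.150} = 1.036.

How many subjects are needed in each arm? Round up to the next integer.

n = (z_α + z_β)² · (σ₁² + σ₂²) / δ²
  = (1.645 + 1.036)² · (2·34² = 2312) / 28²
  = 7.1878 · 2312 / 784
  = 21.20
Round up → n = 22 per group.

n = 22 per group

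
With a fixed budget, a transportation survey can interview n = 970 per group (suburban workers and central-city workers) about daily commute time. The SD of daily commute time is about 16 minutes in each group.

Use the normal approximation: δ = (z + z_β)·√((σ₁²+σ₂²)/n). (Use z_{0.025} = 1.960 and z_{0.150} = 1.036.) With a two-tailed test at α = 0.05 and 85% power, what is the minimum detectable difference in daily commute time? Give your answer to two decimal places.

Minimum detectable difference ≈ 2.18 minutes

δ = (z_{α/2} + z_β) · √((σ₁²+σ₂²)/n)
  = (1.960 + 1.036) · √(512/970)
  = 2.996 · √0.52784
  = 2.996 · 0.7265
  = 2.1767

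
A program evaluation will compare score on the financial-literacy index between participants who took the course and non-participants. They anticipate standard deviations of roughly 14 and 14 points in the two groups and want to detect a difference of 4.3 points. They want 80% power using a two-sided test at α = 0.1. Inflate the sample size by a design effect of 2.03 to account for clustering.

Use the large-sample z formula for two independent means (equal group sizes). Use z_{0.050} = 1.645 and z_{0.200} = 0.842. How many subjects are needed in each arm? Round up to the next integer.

n = 267 per group

n = (z_{α/2} + z_β)² · (σ₁² + σ₂²) / δ²
  = (1.645 + 0.842)² · (14² + 14² = 392) / 4.3²
  = 6.1852 · 392 / 18.49
  = 131.13
Design effect: 2.03 × 131.13 = 266.19.
Round up → n = 267 per group.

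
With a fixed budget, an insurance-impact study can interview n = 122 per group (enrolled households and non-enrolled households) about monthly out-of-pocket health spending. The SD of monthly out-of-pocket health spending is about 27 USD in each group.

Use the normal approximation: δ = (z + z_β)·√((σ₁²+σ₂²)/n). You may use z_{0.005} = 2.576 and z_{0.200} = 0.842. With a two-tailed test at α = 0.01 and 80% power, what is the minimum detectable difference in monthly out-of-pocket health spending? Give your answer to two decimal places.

δ = (z_{α/2} + z_β) · √((σ₁²+σ₂²)/n)
  = (2.576 + 0.842) · √(1458/122)
  = 3.418 · √11.9508
  = 3.418 · 3.4570
  = 11.8160

Minimum detectable difference ≈ 11.82 USD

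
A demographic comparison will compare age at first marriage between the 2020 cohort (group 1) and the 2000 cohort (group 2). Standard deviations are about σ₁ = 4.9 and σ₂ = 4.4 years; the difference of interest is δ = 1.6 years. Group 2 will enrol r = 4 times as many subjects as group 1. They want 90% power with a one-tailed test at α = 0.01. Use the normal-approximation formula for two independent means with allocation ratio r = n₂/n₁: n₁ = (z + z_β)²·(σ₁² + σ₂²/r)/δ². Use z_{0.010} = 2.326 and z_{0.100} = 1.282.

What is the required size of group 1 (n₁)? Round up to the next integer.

n₁ = 147

n₁ = (z_α + z_β)² · (σ₁² + σ₂²/r) / δ²
   = (2.326 + 1.282)² · (4.9² + 4.4²/4) / 1.6²
   = 13.0177 · (24.01 + 4.84) / 2.56
   = 13.0177 · 28.85 / 2.56
   = 146.70
Round up → n₁ = 147; n₂ = r·n₁ = 4 × 147 = 588.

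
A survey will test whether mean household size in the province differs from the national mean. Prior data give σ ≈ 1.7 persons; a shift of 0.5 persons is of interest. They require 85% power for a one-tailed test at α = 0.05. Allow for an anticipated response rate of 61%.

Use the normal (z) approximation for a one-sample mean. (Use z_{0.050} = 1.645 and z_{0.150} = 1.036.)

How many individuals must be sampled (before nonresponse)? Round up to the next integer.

n = (z_α + z_β)² · σ² / δ²
  = (1.645 + 1.036)² · 1.7² / 0.5²
  = 7.1878 · 2.89 / 0.25
  = 83.09
Adjust for 61% response: 83.09 / 0.61 = 136.21.
Round up → n = 137.

n = 137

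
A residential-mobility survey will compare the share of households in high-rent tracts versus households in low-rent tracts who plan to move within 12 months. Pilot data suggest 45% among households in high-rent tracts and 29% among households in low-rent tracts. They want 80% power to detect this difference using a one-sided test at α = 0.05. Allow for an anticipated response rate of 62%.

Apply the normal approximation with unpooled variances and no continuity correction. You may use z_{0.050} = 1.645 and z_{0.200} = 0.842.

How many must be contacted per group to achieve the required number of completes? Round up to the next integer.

n = (z_α + z_β)² · [p₁(1−p₁) + p₂(1−p₂)] / (p₁ − p₂)²
  = (1.645 + 0.842)² · (0.45·0.55 + 0.29·0.71) / (0.16)²
  = (2.487)² · (0.2475 + 0.2059) / 0.0256
  = 6.1852 · 0.4534 / 0.0256
  = 109.55
Adjust for 62% response: 109.55 / 0.62 = 176.69.
Round up → n = 177 per group.

n = 177 per group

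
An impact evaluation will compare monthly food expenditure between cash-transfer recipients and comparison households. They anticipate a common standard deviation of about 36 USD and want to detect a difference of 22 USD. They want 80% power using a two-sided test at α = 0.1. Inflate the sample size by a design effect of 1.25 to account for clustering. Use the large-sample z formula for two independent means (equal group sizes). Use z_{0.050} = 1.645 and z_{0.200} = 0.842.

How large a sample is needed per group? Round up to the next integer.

n = 42 per group

n = (z_{α/2} + z_β)² · (σ₁² + σ₂²) / δ²
  = (1.645 + 0.842)² · (2·36² = 2592) / 22²
  = 6.1852 · 2592 / 484
  = 33.12
Design effect: 1.25 × 33.12 = 41.40.
Round up → n = 42 per group.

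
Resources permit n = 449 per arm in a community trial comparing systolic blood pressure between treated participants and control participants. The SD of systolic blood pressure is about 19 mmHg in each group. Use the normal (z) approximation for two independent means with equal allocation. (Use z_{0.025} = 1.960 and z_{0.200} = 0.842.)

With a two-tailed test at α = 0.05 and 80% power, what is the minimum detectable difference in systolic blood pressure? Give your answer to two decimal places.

δ = (z_{α/2} + z_β) · √((σ₁²+σ₂²)/n)
  = (1.960 + 0.842) · √(722/449)
  = 2.802 · √1.608
  = 2.802 · 1.2681
  = 3.5532

Minimum detectable difference ≈ 3.55 mmHg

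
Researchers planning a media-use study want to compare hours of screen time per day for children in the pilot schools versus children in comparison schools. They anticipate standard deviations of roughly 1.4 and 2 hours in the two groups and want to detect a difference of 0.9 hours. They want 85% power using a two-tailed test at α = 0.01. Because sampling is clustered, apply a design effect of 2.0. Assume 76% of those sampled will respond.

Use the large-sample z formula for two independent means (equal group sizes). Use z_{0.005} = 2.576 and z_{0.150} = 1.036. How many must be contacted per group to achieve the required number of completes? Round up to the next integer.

n = 253 per group

n = (z_{α/2} + z_β)² · (σ₁² + σ₂²) / δ²
  = (2.576 + 1.036)² · (1.4² + 2² = 5.96) / 0.9²
  = 13.0465 · 5.96 / 0.81
  = 96.00
Design effect: 2.0 × 96.00 = 191.99.
Adjust for 76% response: 191.99 / 0.76 = 252.62.
Round up → n = 253 per group.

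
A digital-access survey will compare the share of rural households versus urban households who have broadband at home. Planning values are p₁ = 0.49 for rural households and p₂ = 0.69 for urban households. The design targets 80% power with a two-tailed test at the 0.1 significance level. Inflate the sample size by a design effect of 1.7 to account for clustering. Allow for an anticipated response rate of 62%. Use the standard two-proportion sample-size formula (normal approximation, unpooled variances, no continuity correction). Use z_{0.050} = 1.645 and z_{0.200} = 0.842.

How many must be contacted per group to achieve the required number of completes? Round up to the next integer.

n = 197 per group

n = (z_{α/2} + z_β)² · [p₁(1−p₁) + p₂(1−p₂)] / (p₁ − p₂)²
  = (1.645 + 0.842)² · (0.49·0.51 + 0.69·0.31) / (-0.20)²
  = (2.487)² · (0.2499 + 0.2139) / 0.0400
  = 6.1852 · 0.4638 / 0.0400
  = 71.72
Design effect: 1.7 × 71.72 = 121.92.
Adjust for 62% response: 121.92 / 0.62 = 196.64.
Round up → n = 197 per group.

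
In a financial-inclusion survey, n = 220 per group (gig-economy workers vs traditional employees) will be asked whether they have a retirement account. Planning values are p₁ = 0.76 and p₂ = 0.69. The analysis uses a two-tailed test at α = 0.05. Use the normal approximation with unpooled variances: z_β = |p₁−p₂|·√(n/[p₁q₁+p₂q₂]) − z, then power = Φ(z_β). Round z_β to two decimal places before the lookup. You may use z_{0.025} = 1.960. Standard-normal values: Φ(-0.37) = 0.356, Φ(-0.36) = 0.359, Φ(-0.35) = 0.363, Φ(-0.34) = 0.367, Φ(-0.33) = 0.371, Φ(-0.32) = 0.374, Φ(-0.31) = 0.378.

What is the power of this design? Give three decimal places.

Power ≈ 0.378

z_β = |p₁−p₂|·√(n/[p₁q₁+p₂q₂]) − z_{α/2}
    = 0.07 · √(220/0.3963) − 1.960
    = 0.07 · 23.5613 − 1.960
    = 1.6493 − 1.960 = -0.3107 → -0.31
Power = Φ(-0.31) = 0.378.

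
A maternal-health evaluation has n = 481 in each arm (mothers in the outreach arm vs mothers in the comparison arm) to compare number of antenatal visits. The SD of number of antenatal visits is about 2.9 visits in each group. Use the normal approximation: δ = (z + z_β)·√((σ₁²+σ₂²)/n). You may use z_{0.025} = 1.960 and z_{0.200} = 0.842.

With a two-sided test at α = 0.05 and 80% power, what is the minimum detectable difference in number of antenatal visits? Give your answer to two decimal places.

Minimum detectable difference ≈ 0.52 visits

δ = (z_{α/2} + z_β) · √((σ₁²+σ₂²)/n)
  = (1.960 + 0.842) · √(16.82/481)
  = 2.802 · √0.03497
  = 2.802 · 0.1870
  = 0.5240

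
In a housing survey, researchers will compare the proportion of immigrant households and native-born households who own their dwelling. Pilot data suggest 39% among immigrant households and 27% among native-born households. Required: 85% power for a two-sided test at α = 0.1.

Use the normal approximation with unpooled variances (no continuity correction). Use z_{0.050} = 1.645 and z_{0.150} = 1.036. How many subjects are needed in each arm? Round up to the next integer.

n = (z_{α/2} + z_β)² · [p₁(1−p₁) + p₂(1−p₂)] / (p₁ − p₂)²
  = (1.645 + 1.036)² · (0.39·0.61 + 0.27·0.73) / (0.12)²
  = (2.681)² · (0.2379 + 0.1971) / 0.0144
  = 7.1878 · 0.4350 / 0.0144
  = 217.13
Round up → n = 218 per group.

n = 218 per group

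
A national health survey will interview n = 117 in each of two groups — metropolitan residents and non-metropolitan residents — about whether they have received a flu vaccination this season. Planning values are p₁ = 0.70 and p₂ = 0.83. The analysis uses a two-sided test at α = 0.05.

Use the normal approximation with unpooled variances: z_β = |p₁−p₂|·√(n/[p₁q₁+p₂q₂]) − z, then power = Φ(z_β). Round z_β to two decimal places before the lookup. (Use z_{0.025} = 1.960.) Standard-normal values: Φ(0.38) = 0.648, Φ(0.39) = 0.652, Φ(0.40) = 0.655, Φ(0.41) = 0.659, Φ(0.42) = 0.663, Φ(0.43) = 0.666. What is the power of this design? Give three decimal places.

z_β = |p₁−p₂|·√(n/[p₁q₁+p₂q₂]) − z_{α/2}
    = 0.13 · √(117/0.3511) − 1.960
    = 0.13 · 18.2548 − 1.960
    = 2.3731 − 1.960 = 0.4131 → 0.41
Power = Φ(0.41) = 0.659.

Power ≈ 0.659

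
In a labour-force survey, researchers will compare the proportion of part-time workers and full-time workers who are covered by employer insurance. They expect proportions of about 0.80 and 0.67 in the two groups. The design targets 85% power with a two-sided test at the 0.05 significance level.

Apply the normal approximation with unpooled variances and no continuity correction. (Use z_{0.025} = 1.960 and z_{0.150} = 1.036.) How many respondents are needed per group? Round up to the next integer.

n = 203 per group

n = (z_{α/2} + z_β)² · [p₁(1−p₁) + p₂(1−p₂)] / (p₁ − p₂)²
  = (1.960 + 1.036)² · (0.80·0.20 + 0.67·0.33) / (0.13)²
  = (2.996)² · (0.1600 + 0.2211) / 0.0169
  = 8.9760 · 0.3811 / 0.0169
  = 202.41
Round up → n = 203 per group.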